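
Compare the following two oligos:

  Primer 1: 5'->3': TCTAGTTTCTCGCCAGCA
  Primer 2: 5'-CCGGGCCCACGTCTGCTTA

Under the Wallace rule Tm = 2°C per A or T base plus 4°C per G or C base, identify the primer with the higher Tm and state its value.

Primer 1: A+T=9, G+C=9 → Tm = 2(9)+4(9) = 54°C
Primer 2: A+T=6, G+C=13 → Tm = 2(6)+4(13) = 64°C
54°C vs 64°C → primer 2 is higher.

Primer 2, 64°C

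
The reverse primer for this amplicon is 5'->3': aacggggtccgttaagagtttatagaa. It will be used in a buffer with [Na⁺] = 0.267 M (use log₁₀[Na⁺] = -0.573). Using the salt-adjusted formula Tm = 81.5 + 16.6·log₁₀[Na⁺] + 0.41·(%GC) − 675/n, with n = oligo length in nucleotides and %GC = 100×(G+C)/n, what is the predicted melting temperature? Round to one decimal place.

63.7°C

Length n = 27. T=7, C=3, A=9, G=8
G+C = 11, so %GC = 11/27 × 100 = 40.741%
Salt term: 16.6 × (-0.573) = -9.512
GC term: 0.41 × 40.741 = 16.704; length term: −675/27 = −25
Tm = 81.5 + (-9.512) + 16.704 − 25 = 63.692 → 63.7°C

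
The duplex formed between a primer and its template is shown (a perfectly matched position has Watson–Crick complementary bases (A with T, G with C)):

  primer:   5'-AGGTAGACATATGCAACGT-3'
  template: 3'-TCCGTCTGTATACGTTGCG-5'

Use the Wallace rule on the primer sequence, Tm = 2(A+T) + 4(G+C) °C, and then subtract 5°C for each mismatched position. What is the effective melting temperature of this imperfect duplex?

44°C

Primer base counts: A=7, T=4, G=5, C=3 → A+T=11, G+C=8
Perfect-match Tm = 2(11) + 4(8) = 22 + 32 = 54°C
Mismatches (positions where the bases are not complementary): 2 (at positions 4, 19)
Effective Tm = 54 − 2×5 = 54 − 10 = 44°C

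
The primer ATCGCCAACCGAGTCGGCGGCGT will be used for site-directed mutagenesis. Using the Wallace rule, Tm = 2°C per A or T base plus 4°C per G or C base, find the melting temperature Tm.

T=3, G=8, C=8, A=4
A+T = 7, G+C = 16
Tm = 2×7 + 4×16 = 78°C

78°C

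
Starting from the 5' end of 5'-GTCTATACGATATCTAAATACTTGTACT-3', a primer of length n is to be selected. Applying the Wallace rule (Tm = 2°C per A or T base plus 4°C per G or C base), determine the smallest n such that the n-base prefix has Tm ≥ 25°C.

First 8 bases: GTCTATAC → Tm = 22°C (< 25°C)
First 9 bases: GTCTATACG → Tm = 26°C (≥ 25°C)
Each additional base adds 2°C (A/T) or 4°C (G/C), so Tm is non-decreasing in n; n = 9 is the first length to reach 25°C.

n = 9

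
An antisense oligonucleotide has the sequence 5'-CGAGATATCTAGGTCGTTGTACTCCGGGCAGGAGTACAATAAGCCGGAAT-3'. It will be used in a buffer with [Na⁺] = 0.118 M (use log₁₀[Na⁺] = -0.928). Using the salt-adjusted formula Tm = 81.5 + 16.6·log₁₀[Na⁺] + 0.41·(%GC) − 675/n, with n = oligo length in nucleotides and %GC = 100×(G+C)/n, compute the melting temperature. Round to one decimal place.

73.1°C

Length n = 50. Counting bases: G=15, A=14, T=11, C=10
G+C = 25, so %GC = 25/50 × 100 = 50%
Salt term: 16.6 × (-0.928) = -15.405
GC term: 0.41 × 50 = 20.5; length term: −675/50 = −13.5
Tm = 81.5 + (-15.405) + 20.5 − 13.5 = 73.095 → 73.1°C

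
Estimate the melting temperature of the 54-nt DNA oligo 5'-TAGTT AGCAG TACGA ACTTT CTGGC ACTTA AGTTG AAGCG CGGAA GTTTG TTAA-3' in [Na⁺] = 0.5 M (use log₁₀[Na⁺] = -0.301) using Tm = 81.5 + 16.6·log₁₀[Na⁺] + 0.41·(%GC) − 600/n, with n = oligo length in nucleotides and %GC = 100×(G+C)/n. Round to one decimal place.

Length n = 54. Counting bases: T=17, G=14, A=15, C=8
G+C = 22, so %GC = 22/54 × 100 = 40.741%
Salt term: 16.6 × (-0.301) = -4.997
GC term: 0.41 × 40.741 = 16.704; length term: −600/54 = −11.111
Tm = 81.5 + (-4.997) + 16.704 − 11.111 = 82.096 → 82.1°C

82.1°C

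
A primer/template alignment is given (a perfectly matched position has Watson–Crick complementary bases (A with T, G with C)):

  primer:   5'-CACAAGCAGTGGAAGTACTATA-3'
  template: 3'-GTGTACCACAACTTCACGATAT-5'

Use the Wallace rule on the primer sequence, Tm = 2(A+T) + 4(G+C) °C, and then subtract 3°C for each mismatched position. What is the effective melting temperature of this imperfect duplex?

Primer base counts: A=9, T=4, G=5, C=4 → A+T=13, G+C=9
Perfect-match Tm = 2(13) + 4(9) = 26 + 36 = 62°C
Mismatches (positions where the bases are not complementary): 5 (at positions 5, 7, 8, 11, 17)
Effective Tm = 62 − 5×3 = 62 − 15 = 47°C

47°C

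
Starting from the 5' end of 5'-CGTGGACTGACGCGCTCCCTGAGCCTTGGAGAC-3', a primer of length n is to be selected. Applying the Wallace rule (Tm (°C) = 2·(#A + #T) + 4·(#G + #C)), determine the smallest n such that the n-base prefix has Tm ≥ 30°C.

n = 9

First 8 bases: CGTGGACT → Tm = 26°C (< 30°C)
First 9 bases: CGTGGACTG → Tm = 30°C (≥ 30°C)
Each additional base adds 2°C (A/T) or 4°C (G/C), so Tm is non-decreasing in n; n = 9 is the first length to reach 30°C.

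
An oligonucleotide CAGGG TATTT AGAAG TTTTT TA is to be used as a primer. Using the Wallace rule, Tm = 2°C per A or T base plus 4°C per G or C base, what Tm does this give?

56°C

Counting bases: C=1, G=5, A=6, T=10
AT pairs contribute 16, GC pairs contribute 6.
Tm = 4·6 + 2·16 = 24 + 32 = 56°C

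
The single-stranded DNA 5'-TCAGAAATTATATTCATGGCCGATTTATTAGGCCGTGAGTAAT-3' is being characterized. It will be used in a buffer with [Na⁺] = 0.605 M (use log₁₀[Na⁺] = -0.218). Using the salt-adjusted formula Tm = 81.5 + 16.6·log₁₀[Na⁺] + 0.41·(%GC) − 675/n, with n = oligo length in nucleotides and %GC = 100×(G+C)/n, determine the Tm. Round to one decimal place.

Length n = 43. Scanning the sequence gives G=9, T=15, C=6, A=13.
G+C = 15, so %GC = 15/43 × 100 = 34.884%
Salt term: 16.6 × (-0.218) = -3.619
GC term: 0.41 × 34.884 = 14.302; length term: −675/43 = −15.698
Tm = 81.5 + (-3.619) + 14.302 − 15.698 = 76.485 → 76.5°C

76.5°C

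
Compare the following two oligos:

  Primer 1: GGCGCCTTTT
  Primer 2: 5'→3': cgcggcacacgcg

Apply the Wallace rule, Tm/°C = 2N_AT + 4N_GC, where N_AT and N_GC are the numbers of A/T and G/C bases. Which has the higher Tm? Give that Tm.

Primer 1: A+T=4, G+C=6 → Tm = 2(4)+4(6) = 32°C
Primer 2: A+T=2, G+C=11 → Tm = 2(2)+4(11) = 48°C
32°C vs 48°C → primer 2 is higher.

Primer 2, 48°C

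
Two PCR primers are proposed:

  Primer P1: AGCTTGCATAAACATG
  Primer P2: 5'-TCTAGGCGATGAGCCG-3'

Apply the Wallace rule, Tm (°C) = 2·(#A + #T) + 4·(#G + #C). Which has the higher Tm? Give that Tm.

Primer P2, 52°C

Primer P1: A+T=10, G+C=6 → Tm = 2(10)+4(6) = 44°C
Primer P2: A+T=6, G+C=10 → Tm = 2(6)+4(10) = 52°C
44°C vs 52°C → primer P2 is higher.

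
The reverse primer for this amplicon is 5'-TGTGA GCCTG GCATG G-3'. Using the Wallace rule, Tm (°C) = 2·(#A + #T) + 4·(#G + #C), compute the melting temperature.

52°C

Scanning the sequence gives T=4, A=2, C=3, G=7.
AT pairs contribute 6, GC pairs contribute 10.
Tm = 2(6) + 4(10) = 12 + 40 = 52°C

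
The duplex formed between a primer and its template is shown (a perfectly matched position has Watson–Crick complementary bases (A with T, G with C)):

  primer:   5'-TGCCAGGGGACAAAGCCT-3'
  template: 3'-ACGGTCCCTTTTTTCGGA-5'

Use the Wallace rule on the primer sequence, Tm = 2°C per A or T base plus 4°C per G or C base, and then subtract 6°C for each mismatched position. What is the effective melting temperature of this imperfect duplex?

Primer base counts: A=5, T=2, G=6, C=5 → A+T=7, G+C=11
Perfect-match Tm = 2(7) + 4(11) = 14 + 44 = 58°C
Mismatches (positions where the bases are not complementary): 2 (at positions 9, 11)
Effective Tm = 58 − 2×6 = 58 − 12 = 46°C

46°C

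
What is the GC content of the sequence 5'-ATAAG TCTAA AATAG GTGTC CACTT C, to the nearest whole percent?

35%

Counting bases: C=5, G=4, T=8, A=9
G+C = 4 + 5 = 9 out of 26 bases
%GC = 9/26 × 100 = 34.62% ≈ 35%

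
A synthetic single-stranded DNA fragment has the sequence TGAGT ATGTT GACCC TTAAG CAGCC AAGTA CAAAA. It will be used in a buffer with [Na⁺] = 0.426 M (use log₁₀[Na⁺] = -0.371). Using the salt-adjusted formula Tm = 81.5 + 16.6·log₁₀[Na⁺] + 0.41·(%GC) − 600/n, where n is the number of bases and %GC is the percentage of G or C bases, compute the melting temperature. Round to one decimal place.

Length n = 35. Base counts: G=7, A=13, C=7, T=8
G+C = 14, so %GC = 14/35 × 100 = 40%
Salt term: 16.6 × (-0.371) = -6.159
GC term: 0.41 × 40 = 16.4; length term: −600/35 = −17.143
Tm = 81.5 + (-6.159) + 16.4 − 17.143 = 74.598 → 74.6°C

74.6°C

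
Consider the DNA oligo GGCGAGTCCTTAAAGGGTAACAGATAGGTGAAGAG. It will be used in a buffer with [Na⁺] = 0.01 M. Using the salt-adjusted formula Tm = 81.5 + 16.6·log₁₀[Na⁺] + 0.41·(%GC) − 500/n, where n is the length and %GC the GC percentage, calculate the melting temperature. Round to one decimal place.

Length n = 35. Scanning the sequence gives A=12, C=4, T=6, G=13.
G+C = 17, so %GC = 17/35 × 100 = 48.571%
Salt term: 16.6 × (-2) = -33.2
GC term: 0.41 × 48.571 = 19.914; length term: −500/35 = −14.286
Tm = 81.5 + (-33.2) + 19.914 − 14.286 = 53.928 → 53.9°C

53.9°C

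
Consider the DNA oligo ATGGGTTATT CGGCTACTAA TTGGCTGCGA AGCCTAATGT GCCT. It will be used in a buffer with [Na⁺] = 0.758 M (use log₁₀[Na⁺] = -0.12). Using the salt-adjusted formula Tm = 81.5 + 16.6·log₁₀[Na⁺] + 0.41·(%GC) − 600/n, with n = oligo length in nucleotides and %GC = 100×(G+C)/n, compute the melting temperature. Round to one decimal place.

Length n = 44. Counting bases: C=9, A=9, G=12, T=14
G+C = 21, so %GC = 21/44 × 100 = 47.727%
Salt term: 16.6 × (-0.12) = -1.992
GC term: 0.41 × 47.727 = 19.568; length term: −600/44 = −13.636
Tm = 81.5 + (-1.992) + 19.568 − 13.636 = 85.44 → 85.4°C

85.4°C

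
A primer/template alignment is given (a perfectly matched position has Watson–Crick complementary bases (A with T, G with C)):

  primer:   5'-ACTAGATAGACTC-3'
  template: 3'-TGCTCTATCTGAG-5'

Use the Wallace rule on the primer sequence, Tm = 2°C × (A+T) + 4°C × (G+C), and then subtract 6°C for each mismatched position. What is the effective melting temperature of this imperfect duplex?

30°C

Primer base counts: A=5, T=3, G=2, C=3 → A+T=8, G+C=5
Perfect-match Tm = 2(8) + 4(5) = 16 + 20 = 36°C
Mismatches (positions where the bases are not complementary): 1 (at position 3)
Effective Tm = 36 − 1×6 = 36 − 6 = 30°C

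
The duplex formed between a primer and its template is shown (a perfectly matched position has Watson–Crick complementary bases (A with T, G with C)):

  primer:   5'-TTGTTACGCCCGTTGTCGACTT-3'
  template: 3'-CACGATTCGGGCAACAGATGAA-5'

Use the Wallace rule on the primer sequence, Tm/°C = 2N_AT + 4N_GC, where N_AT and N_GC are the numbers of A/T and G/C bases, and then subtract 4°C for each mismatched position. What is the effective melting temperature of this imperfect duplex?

50°C

Primer base counts: A=2, T=9, G=5, C=6 → A+T=11, G+C=11
Perfect-match Tm = 2(11) + 4(11) = 22 + 44 = 66°C
Mismatches (positions where the bases are not complementary): 4 (at positions 1, 4, 7, 18)
Effective Tm = 66 − 4×4 = 66 − 16 = 50°C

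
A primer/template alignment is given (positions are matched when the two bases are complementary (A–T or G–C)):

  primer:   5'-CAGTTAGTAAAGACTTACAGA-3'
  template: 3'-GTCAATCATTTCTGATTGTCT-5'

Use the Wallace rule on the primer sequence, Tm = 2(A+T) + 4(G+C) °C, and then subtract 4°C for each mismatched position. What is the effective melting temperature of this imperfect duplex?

52°C

Primer base counts: A=9, T=5, G=4, C=3 → A+T=14, G+C=7
Perfect-match Tm = 2(14) + 4(7) = 28 + 28 = 56°C
Mismatches (positions where the bases are not complementary): 1 (at position 16)
Effective Tm = 56 − 1×4 = 56 − 4 = 52°C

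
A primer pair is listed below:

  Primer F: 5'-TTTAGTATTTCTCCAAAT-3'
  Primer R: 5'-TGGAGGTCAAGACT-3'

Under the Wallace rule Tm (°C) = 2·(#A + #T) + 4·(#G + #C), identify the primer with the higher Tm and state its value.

Primer F, 44°C

Primer F: A+T=14, G+C=4 → Tm = 2(14)+4(4) = 44°C
Primer R: A+T=7, G+C=7 → Tm = 2(7)+4(7) = 42°C
44°C vs 42°C → primer F is higher.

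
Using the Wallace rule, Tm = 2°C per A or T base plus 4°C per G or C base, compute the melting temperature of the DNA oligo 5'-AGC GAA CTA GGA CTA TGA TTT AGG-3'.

T=6, C=3, A=8, G=7
AT pairs contribute 14, GC pairs contribute 10.
Tm = 2(14) + 4(10) = 28 + 40 = 68°C

68°C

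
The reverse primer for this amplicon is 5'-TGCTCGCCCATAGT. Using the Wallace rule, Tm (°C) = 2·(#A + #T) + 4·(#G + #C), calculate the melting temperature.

44°C

Base counts: A=2, T=4, G=3, C=5
So N_AT = 6 and N_GC = 8.
Tm = 4·8 + 2·6 = 32 + 12 = 44°C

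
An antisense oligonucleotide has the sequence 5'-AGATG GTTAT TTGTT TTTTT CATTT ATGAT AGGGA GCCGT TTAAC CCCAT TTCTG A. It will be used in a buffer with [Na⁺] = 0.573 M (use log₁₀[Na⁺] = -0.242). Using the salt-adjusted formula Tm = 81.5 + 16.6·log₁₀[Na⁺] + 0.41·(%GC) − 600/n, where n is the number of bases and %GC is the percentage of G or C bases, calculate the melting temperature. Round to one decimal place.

80.7°C

Length n = 56. Base counts: G=11, T=25, A=12, C=8
G+C = 19, so %GC = 19/56 × 100 = 33.929%
Salt term: 16.6 × (-0.242) = -4.017
GC term: 0.41 × 33.929 = 13.911; length term: −600/56 = −10.714
Tm = 81.5 + (-4.017) + 13.911 − 10.714 = 80.68 → 80.7°C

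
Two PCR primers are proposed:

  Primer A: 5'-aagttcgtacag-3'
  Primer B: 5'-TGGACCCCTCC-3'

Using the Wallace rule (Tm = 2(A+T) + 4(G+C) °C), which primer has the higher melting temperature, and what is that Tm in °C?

Primer A: A+T=7, G+C=5 → Tm = 2(7)+4(5) = 34°C
Primer B: A+T=3, G+C=8 → Tm = 2(3)+4(8) = 38°C
34°C vs 38°C → primer B is higher.

Primer B, 38°C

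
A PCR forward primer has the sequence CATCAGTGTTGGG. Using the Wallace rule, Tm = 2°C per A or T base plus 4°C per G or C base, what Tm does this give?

40°C

Base counts: T=4, A=2, G=5, C=2
AT pairs contribute 6, GC pairs contribute 7.
Tm = 2(6) + 4(7) = 12 + 28 = 40°C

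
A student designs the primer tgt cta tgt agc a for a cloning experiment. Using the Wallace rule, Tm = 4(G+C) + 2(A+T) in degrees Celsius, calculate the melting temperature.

Scanning the sequence gives C=2, G=3, A=3, T=5.
AT pairs contribute 8, GC pairs contribute 5.
Tm = 2×8 + 4×5 = 36°C

36°C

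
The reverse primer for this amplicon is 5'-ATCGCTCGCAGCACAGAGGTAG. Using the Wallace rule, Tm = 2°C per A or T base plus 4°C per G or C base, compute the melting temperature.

G=7, A=6, T=3, C=6
A+T = 9, G+C = 13
Tm = 4·13 + 2·9 = 52 + 18 = 70°C

70°C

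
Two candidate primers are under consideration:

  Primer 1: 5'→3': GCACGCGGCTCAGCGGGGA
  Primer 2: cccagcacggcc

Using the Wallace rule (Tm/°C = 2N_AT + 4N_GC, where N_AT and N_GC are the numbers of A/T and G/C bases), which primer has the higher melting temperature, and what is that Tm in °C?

Primer 1: A+T=4, G+C=15 → Tm = 2(4)+4(15) = 68°C
Primer 2: A+T=2, G+C=10 → Tm = 2(2)+4(10) = 44°C
68°C vs 44°C → primer 1 is higher.

Primer 1, 68°C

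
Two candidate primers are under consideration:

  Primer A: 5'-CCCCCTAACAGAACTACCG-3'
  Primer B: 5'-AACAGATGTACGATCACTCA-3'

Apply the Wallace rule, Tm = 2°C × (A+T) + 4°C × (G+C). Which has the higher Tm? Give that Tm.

Primer A: A+T=8, G+C=11 → Tm = 2(8)+4(11) = 60°C
Primer B: A+T=12, G+C=8 → Tm = 2(12)+4(8) = 56°C
60°C vs 56°C → primer A is higher.

Primer A, 60°C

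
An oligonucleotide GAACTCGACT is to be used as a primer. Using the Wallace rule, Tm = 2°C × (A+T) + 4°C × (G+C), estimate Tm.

30°C

Scanning the sequence gives G=2, A=3, T=2, C=3.
A+T = 5, G+C = 5
Tm = 2(5) + 4(5) = 10 + 20 = 30°C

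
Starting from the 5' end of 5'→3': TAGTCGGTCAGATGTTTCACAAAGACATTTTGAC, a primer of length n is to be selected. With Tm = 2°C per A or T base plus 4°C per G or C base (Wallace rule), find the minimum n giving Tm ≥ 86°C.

First 31 bases: TAGTCGGTCAGATGTTTCACAAAGACATTTT → Tm = 84°C (< 86°C)
First 32 bases: TAGTCGGTCAGATGTTTCACAAAGACATTTTG → Tm = 88°C (≥ 86°C)
Each additional base adds 2°C (A/T) or 4°C (G/C), so Tm is non-decreasing in n; n = 32 is the first length to reach 86°C.

n = 32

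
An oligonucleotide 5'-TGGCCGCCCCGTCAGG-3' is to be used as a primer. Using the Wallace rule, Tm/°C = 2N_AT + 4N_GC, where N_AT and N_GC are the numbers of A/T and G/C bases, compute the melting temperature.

58°C

Base counts: C=7, G=6, A=1, T=2
So N_AT = 3 and N_GC = 13.
Tm = 2(3) + 4(13) = 6 + 52 = 58°C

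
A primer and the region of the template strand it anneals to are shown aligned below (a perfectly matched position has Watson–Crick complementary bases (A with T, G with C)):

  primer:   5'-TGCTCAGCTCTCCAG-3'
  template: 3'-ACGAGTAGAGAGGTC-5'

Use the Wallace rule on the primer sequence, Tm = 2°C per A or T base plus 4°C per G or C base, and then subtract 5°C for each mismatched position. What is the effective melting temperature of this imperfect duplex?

Primer base counts: A=2, T=4, G=3, C=6 → A+T=6, G+C=9
Perfect-match Tm = 2(6) + 4(9) = 12 + 36 = 48°C
Mismatches (positions where the bases are not complementary): 1 (at position 7)
Effective Tm = 48 − 1×5 = 48 − 5 = 43°C

43°C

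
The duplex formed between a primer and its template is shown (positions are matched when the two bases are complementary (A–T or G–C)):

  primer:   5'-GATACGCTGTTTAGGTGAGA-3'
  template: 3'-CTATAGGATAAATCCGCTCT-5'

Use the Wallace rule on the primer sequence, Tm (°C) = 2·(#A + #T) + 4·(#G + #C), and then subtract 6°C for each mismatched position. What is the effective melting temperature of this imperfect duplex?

34°C

Primer base counts: A=5, T=6, G=7, C=2 → A+T=11, G+C=9
Perfect-match Tm = 2(11) + 4(9) = 22 + 36 = 58°C
Mismatches (positions where the bases are not complementary): 4 (at positions 5, 6, 9, 16)
Effective Tm = 58 − 4×6 = 58 − 24 = 34°C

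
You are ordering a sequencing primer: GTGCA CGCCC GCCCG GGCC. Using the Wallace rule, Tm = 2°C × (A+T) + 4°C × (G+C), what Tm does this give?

72°C

A=1, G=7, T=1, C=10
So N_AT = 2 and N_GC = 17.
Tm = 2×2 + 4×17 = 72°C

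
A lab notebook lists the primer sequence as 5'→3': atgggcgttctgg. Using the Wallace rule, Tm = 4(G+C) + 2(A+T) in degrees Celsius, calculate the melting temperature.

42°C

Counting bases: G=6, A=1, C=2, T=4
AT pairs contribute 5, GC pairs contribute 8.
Tm = 2(5) + 4(8) = 10 + 32 = 42°C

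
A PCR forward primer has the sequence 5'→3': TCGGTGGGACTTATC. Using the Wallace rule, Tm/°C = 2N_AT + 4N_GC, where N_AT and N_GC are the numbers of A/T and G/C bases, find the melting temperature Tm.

46°C

Scanning the sequence gives C=3, T=5, A=2, G=5.
So N_AT = 7 and N_GC = 8.
Tm = 2(7) + 4(8) = 14 + 32 = 46°C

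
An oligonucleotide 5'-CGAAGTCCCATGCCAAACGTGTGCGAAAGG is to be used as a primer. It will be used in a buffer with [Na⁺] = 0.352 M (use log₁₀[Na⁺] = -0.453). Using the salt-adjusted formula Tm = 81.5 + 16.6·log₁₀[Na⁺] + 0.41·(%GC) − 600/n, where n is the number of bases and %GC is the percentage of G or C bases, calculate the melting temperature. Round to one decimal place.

77.2°C

Length n = 30. Base counts: G=9, A=9, T=4, C=8
G+C = 17, so %GC = 17/30 × 100 = 56.667%
Salt term: 16.6 × (-0.453) = -7.52
GC term: 0.41 × 56.667 = 23.233; length term: −600/30 = −20
Tm = 81.5 + (-7.52) + 23.233 − 20 = 77.213 → 77.2°C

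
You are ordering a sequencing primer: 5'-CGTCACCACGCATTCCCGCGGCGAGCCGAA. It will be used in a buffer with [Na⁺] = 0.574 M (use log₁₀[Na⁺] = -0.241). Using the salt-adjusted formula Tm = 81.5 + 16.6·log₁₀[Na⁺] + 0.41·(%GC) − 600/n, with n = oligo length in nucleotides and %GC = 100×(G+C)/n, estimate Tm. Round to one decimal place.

86.2°C

Length n = 30. Scanning the sequence gives G=8, A=6, C=13, T=3.
G+C = 21, so %GC = 21/30 × 100 = 70%
Salt term: 16.6 × (-0.241) = -4.001
GC term: 0.41 × 70 = 28.7; length term: −600/30 = −20
Tm = 81.5 + (-4.001) + 28.7 − 20 = 86.199 → 86.2°C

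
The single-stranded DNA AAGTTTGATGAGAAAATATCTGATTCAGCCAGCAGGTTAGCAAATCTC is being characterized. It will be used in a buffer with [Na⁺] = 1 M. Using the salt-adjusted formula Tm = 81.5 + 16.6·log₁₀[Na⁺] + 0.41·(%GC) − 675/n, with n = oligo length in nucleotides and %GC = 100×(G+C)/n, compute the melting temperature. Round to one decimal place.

82.8°C

Length n = 48. G=10, T=13, A=17, C=8
G+C = 18, so %GC = 18/48 × 100 = 37.5%
Salt term: 16.6 × (0) = 0
GC term: 0.41 × 37.5 = 15.375; length term: −675/48 = −14.062
Tm = 81.5 + (0) + 15.375 − 14.062 = 82.813 → 82.8°C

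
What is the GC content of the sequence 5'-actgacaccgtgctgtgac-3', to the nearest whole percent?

58%

C=6, A=4, T=4, G=5
G+C = 5 + 6 = 11 out of 19 bases
%GC = 11/19 × 100 = 57.89% ≈ 58%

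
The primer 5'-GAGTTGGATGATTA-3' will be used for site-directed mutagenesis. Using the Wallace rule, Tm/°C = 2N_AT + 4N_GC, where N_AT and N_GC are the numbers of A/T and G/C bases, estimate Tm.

Base counts: C=0, G=5, T=5, A=4
So N_AT = 9 and N_GC = 5.
Tm = 2×9 + 4×5 = 38°C

38°C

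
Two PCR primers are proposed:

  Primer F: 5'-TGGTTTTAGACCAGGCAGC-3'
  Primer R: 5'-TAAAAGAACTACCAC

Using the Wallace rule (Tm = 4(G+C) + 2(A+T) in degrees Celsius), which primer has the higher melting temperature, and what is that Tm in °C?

Primer F: A+T=9, G+C=10 → Tm = 2(9)+4(10) = 58°C
Primer R: A+T=10, G+C=5 → Tm = 2(10)+4(5) = 40°C
58°C vs 40°C → primer F is higher.

Primer F, 58°C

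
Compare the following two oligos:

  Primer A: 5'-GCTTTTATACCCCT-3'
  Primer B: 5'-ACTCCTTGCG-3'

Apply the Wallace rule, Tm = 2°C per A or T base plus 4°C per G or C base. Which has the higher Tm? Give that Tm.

Primer A: A+T=8, G+C=6 → Tm = 2(8)+4(6) = 40°C
Primer B: A+T=4, G+C=6 → Tm = 2(4)+4(6) = 32°C
40°C vs 32°C → primer A is higher.

Primer A, 40°C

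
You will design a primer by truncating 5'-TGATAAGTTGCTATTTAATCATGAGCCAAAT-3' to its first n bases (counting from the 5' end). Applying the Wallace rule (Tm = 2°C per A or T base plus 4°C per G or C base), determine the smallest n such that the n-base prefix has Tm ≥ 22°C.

First 8 bases: TGATAAGT → Tm = 20°C (< 22°C)
First 9 bases: TGATAAGTT → Tm = 22°C (≥ 22°C)
Since every base adds ≥2°C, Tm only increases with n, so the threshold is first crossed at n = 9.

n = 9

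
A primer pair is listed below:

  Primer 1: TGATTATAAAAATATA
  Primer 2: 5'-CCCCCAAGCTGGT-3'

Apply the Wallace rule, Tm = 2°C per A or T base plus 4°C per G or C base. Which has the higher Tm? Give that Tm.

Primer 1: A+T=15, G+C=1 → Tm = 2(15)+4(1) = 34°C
Primer 2: A+T=4, G+C=9 → Tm = 2(4)+4(9) = 44°C
34°C vs 44°C → primer 2 is higher.

Primer 2, 44°C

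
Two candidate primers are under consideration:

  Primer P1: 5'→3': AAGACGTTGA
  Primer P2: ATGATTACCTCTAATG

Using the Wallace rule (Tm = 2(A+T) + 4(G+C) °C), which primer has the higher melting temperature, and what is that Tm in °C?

Primer P2, 42°C

Primer P1: A+T=6, G+C=4 → Tm = 2(6)+4(4) = 28°C
Primer P2: A+T=11, G+C=5 → Tm = 2(11)+4(5) = 42°C
28°C vs 42°C → primer P2 is higher.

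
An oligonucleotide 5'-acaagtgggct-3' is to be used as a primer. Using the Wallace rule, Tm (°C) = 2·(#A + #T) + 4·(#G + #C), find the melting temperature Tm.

34°C

Scanning the sequence gives A=3, G=4, C=2, T=2.
AT pairs contribute 5, GC pairs contribute 6.
Tm = 4·6 + 2·5 = 24 + 10 = 34°C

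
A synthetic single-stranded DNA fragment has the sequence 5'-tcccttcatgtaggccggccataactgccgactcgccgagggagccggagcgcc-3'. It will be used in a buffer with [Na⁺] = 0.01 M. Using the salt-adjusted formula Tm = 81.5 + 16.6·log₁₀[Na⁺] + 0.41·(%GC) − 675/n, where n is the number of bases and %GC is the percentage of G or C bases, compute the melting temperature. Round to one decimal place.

63.9°C

Length n = 54. Scanning the sequence gives A=9, C=20, T=8, G=17.
G+C = 37, so %GC = 37/54 × 100 = 68.519%
Salt term: 16.6 × (-2) = -33.2
GC term: 0.41 × 68.519 = 28.093; length term: −675/54 = −12.5
Tm = 81.5 + (-33.2) + 28.093 − 12.5 = 63.893 → 63.9°C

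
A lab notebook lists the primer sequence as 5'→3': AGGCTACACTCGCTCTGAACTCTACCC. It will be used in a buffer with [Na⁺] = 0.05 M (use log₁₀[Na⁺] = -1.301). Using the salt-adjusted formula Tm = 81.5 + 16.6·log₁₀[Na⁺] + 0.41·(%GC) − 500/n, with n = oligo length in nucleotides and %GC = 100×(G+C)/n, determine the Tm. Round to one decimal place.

Length n = 27. Scanning the sequence gives A=6, G=4, T=6, C=11.
G+C = 15, so %GC = 15/27 × 100 = 55.556%
Salt term: 16.6 × (-1.301) = -21.597
GC term: 0.41 × 55.556 = 22.778; length term: −500/27 = −18.519
Tm = 81.5 + (-21.597) + 22.778 − 18.519 = 64.162 → 64.2°C

64.2°C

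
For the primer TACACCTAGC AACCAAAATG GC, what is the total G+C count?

Counting bases: C=7, T=3, G=3, A=9
G+C = 3 + 7 = 10

10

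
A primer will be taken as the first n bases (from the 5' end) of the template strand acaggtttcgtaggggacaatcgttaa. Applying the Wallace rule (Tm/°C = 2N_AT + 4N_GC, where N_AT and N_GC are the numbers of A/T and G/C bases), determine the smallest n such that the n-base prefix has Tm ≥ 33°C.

n = 12

First 11 bases: ACAGGTTTCGT → Tm = 32°C (< 33°C)
First 12 bases: ACAGGTTTCGTA → Tm = 34°C (≥ 33°C)
Each additional base adds 2°C (A/T) or 4°C (G/C), so Tm is non-decreasing in n; n = 12 is the first length to reach 33°C.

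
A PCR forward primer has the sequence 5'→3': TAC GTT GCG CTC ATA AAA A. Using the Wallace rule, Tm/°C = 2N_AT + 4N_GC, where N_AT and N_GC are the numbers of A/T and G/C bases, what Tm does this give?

52°C

Base counts: A=7, T=5, G=3, C=4
A+T = 12, G+C = 7
Tm = 2×12 + 4×7 = 52°C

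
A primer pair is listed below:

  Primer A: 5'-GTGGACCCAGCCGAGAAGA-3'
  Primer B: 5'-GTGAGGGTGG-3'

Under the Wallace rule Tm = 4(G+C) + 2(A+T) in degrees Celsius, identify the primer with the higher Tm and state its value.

Primer A, 62°C

Primer A: A+T=7, G+C=12 → Tm = 2(7)+4(12) = 62°C
Primer B: A+T=3, G+C=7 → Tm = 2(3)+4(7) = 34°C
62°C vs 34°C → primer A is higher.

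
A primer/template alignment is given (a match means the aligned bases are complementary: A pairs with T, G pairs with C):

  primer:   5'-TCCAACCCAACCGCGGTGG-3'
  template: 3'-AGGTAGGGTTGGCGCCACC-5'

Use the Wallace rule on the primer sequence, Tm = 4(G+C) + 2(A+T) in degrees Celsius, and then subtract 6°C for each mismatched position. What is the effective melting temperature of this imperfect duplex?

Primer base counts: A=4, T=2, G=5, C=8 → A+T=6, G+C=13
Perfect-match Tm = 2(6) + 4(13) = 12 + 52 = 64°C
Mismatches (positions where the bases are not complementary): 1 (at position 5)
Effective Tm = 64 − 1×6 = 64 − 6 = 58°C

58°C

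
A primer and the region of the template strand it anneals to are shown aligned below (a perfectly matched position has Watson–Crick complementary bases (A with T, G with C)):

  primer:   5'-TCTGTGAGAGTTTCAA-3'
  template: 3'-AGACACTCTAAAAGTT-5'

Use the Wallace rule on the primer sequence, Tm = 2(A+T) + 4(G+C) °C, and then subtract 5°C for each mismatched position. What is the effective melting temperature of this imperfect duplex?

39°C

Primer base counts: A=4, T=6, G=4, C=2 → A+T=10, G+C=6
Perfect-match Tm = 2(10) + 4(6) = 20 + 24 = 44°C
Mismatches (positions where the bases are not complementary): 1 (at position 10)
Effective Tm = 44 − 1×5 = 44 − 5 = 39°C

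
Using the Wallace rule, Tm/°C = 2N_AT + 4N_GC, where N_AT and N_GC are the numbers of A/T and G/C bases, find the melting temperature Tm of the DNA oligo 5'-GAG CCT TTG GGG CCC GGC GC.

72°C

Counting bases: C=7, T=3, G=9, A=1
AT pairs contribute 4, GC pairs contribute 16.
Tm = 4·16 + 2·4 = 64 + 8 = 72°C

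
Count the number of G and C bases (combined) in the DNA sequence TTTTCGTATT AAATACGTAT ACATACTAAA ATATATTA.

6

Counting bases: C=4, A=16, T=16, G=2
Total G or C: 2 + 4 = 6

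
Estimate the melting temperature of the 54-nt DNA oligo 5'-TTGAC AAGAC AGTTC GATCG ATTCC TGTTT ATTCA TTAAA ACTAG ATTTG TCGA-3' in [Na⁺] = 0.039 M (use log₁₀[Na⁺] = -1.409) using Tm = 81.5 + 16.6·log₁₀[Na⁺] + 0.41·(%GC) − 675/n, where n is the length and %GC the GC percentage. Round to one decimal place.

59.3°C

Length n = 54. Scanning the sequence gives T=20, A=16, C=9, G=9.
G+C = 18, so %GC = 18/54 × 100 = 33.333%
Salt term: 16.6 × (-1.409) = -23.389
GC term: 0.41 × 33.333 = 13.667; length term: −675/54 = −12.5
Tm = 81.5 + (-23.389) + 13.667 − 12.5 = 59.278 → 59.3°C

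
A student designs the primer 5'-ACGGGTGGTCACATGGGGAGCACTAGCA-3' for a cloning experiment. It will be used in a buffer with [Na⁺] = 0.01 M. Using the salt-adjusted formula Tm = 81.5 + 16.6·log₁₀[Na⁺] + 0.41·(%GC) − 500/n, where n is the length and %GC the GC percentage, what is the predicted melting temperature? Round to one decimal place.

Length n = 28. Counting bases: C=6, T=4, A=7, G=11
G+C = 17, so %GC = 17/28 × 100 = 60.714%
Salt term: 16.6 × (-2) = -33.2
GC term: 0.41 × 60.714 = 24.893; length term: −500/28 = −17.857
Tm = 81.5 + (-33.2) + 24.893 − 17.857 = 55.336 → 55.3°C

55.3°C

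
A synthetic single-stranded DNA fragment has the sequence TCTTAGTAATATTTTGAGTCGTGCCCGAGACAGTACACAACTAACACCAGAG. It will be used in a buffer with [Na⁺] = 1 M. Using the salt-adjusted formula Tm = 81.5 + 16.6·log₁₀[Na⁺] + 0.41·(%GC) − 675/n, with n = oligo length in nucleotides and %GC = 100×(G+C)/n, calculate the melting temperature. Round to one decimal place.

85.9°C

Length n = 52. C=12, G=10, T=13, A=17
G+C = 22, so %GC = 22/52 × 100 = 42.308%
Salt term: 16.6 × (0) = 0
GC term: 0.41 × 42.308 = 17.346; length term: −675/52 = −12.981
Tm = 81.5 + (0) + 17.346 − 12.981 = 85.865 → 85.9°C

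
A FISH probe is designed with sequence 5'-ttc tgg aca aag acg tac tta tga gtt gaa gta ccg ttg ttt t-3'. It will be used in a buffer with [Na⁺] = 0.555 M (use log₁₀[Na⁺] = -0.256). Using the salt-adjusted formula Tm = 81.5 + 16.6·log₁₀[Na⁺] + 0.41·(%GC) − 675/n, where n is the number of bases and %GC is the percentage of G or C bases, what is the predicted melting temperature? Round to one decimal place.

76.8°C

Length n = 43. T=16, G=10, C=6, A=11
G+C = 16, so %GC = 16/43 × 100 = 37.209%
Salt term: 16.6 × (-0.256) = -4.25
GC term: 0.41 × 37.209 = 15.256; length term: −675/43 = −15.698
Tm = 81.5 + (-4.25) + 15.256 − 15.698 = 76.808 → 76.8°C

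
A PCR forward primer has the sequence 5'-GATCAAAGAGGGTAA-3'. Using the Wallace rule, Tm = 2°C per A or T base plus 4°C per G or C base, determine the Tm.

Counting bases: T=2, C=1, G=5, A=7
So N_AT = 9 and N_GC = 6.
Tm = 2×9 + 4×6 = 42°C

42°C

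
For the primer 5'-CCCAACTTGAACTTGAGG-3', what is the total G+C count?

9

Scanning the sequence gives C=5, G=4, T=4, A=5.
G+C = 4 + 5 = 9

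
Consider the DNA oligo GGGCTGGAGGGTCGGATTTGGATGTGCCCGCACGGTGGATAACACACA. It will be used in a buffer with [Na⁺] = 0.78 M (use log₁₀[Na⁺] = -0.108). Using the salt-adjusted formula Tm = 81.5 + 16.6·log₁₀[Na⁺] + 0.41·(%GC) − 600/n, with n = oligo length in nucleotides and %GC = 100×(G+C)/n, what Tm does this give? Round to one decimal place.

92.0°C

Length n = 48. Counting bases: T=9, C=10, A=10, G=19
G+C = 29, so %GC = 29/48 × 100 = 60.417%
Salt term: 16.6 × (-0.108) = -1.793
GC term: 0.41 × 60.417 = 24.771; length term: −600/48 = −12.5
Tm = 81.5 + (-1.793) + 24.771 − 12.5 = 91.978 → 92.0°C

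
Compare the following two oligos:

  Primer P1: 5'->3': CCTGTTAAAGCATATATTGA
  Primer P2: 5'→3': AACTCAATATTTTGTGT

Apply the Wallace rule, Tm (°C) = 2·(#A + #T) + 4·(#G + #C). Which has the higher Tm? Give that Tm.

Primer P1, 52°C

Primer P1: A+T=14, G+C=6 → Tm = 2(14)+4(6) = 52°C
Primer P2: A+T=13, G+C=4 → Tm = 2(13)+4(4) = 42°C
52°C vs 42°C → primer P1 is higher.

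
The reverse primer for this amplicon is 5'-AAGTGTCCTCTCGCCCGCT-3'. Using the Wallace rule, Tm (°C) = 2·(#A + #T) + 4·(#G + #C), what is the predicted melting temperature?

62°C

A=2, G=4, C=8, T=5
A+T = 7, G+C = 12
Tm = 2(7) + 4(12) = 14 + 48 = 62°C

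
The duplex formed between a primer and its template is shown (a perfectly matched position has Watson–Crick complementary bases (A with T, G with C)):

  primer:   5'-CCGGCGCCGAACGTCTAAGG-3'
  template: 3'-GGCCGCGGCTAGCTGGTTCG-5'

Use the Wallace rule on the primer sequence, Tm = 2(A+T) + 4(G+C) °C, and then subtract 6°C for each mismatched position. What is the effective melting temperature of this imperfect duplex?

Primer base counts: A=4, T=2, G=7, C=7 → A+T=6, G+C=14
Perfect-match Tm = 2(6) + 4(14) = 12 + 56 = 68°C
Mismatches (positions where the bases are not complementary): 4 (at positions 11, 14, 16, 20)
Effective Tm = 68 − 4×6 = 68 − 24 = 44°C

44°C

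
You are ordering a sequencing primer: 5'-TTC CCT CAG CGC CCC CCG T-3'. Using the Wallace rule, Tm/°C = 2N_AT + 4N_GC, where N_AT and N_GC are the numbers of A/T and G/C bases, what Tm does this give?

T=4, G=3, A=1, C=11
A+T = 5, G+C = 14
Tm = 2(5) + 4(14) = 10 + 56 = 66°C

66°C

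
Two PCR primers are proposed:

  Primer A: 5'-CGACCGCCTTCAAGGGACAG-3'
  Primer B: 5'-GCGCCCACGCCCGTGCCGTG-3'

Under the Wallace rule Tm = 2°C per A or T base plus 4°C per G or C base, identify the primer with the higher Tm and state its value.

Primer A: A+T=7, G+C=13 → Tm = 2(7)+4(13) = 66°C
Primer B: A+T=3, G+C=17 → Tm = 2(3)+4(17) = 74°C
66°C vs 74°C → primer B is higher.

Primer B, 74°C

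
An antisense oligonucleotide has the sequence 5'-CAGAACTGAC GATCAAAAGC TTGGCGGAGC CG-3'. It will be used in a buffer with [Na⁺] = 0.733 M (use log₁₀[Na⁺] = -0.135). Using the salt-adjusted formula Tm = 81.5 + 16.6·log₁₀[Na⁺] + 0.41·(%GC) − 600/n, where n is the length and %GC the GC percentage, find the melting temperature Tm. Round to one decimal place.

Length n = 32. Scanning the sequence gives G=10, A=10, C=8, T=4.
G+C = 18, so %GC = 18/32 × 100 = 56.25%
Salt term: 16.6 × (-0.135) = -2.241
GC term: 0.41 × 56.25 = 23.062; length term: −600/32 = −18.75
Tm = 81.5 + (-2.241) + 23.062 − 18.75 = 83.571 → 83.6°C

83.6°C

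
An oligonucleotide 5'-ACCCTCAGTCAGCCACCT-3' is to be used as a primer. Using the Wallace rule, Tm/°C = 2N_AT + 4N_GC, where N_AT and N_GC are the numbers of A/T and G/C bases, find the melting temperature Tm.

58°C

Base counts: C=9, G=2, T=3, A=4
A+T = 7, G+C = 11
Tm = 4·11 + 2·7 = 44 + 14 = 58°C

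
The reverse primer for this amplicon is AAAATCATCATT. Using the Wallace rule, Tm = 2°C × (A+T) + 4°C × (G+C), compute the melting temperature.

28°C

Scanning the sequence gives C=2, T=4, A=6, G=0.
So N_AT = 10 and N_GC = 2.
Tm = 2×10 + 4×2 = 28°C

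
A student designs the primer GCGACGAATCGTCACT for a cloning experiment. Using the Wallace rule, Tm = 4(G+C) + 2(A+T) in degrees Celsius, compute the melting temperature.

Base counts: C=5, A=4, G=4, T=3
So N_AT = 7 and N_GC = 9.
Tm = 2(7) + 4(9) = 14 + 36 = 50°C

50°C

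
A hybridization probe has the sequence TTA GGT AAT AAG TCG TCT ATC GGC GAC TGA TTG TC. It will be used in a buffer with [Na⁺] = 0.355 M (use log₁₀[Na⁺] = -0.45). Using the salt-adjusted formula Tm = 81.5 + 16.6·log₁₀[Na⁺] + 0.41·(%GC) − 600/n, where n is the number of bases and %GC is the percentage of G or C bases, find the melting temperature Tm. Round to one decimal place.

Length n = 35. Scanning the sequence gives T=12, A=8, C=6, G=9.
G+C = 15, so %GC = 15/35 × 100 = 42.857%
Salt term: 16.6 × (-0.45) = -7.47
GC term: 0.41 × 42.857 = 17.571; length term: −600/35 = −17.143
Tm = 81.5 + (-7.47) + 17.571 − 17.143 = 74.458 → 74.5°C

74.5°C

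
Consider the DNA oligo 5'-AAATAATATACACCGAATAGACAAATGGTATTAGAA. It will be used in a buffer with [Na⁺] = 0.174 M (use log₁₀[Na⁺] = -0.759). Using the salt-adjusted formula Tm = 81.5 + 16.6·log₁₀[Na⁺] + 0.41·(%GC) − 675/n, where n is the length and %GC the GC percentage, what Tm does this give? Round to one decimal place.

Length n = 36. C=4, A=19, T=8, G=5
G+C = 9, so %GC = 9/36 × 100 = 25%
Salt term: 16.6 × (-0.759) = -12.599
GC term: 0.41 × 25 = 10.25; length term: −675/36 = −18.75
Tm = 81.5 + (-12.599) + 10.25 − 18.75 = 60.401 → 60.4°C

60.4°C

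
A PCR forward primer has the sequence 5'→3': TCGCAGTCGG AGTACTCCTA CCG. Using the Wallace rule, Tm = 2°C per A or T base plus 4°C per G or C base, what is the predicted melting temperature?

Base counts: T=5, A=4, C=8, G=6
AT pairs contribute 9, GC pairs contribute 14.
Tm = 2×9 + 4×14 = 74°C

74°C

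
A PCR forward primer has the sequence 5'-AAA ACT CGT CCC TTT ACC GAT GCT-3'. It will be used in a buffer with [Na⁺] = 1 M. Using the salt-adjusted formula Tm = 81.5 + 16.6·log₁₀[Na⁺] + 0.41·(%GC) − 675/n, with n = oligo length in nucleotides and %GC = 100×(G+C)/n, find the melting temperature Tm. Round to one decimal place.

72.2°C

Length n = 24. Scanning the sequence gives T=7, C=8, A=6, G=3.
G+C = 11, so %GC = 11/24 × 100 = 45.833%
Salt term: 16.6 × (0) = 0
GC term: 0.41 × 45.833 = 18.792; length term: −675/24 = −28.125
Tm = 81.5 + (0) + 18.792 − 28.125 = 72.167 → 72.2°C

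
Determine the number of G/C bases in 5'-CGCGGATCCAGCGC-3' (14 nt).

Scanning the sequence gives T=1, C=6, A=2, G=5.
G+C = 5 + 6 = 11

11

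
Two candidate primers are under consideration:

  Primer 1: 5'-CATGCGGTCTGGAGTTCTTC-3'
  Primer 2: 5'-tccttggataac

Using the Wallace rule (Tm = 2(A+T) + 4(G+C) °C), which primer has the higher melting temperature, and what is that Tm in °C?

Primer 1: A+T=9, G+C=11 → Tm = 2(9)+4(11) = 62°C
Primer 2: A+T=7, G+C=5 → Tm = 2(7)+4(5) = 34°C
62°C vs 34°C → primer 1 is higher.

Primer 1, 62°C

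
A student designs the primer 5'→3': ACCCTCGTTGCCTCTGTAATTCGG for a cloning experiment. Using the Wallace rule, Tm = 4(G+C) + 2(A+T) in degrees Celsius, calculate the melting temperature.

74°C

Scanning the sequence gives G=5, T=8, A=3, C=8.
So N_AT = 11 and N_GC = 13.
Tm = 2(11) + 4(13) = 22 + 52 = 74°C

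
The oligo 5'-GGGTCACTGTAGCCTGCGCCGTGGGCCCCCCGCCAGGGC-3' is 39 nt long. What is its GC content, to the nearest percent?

79%

Scanning the sequence gives G=15, T=5, C=16, A=3.
G+C = 15 + 16 = 31 out of 39 bases
%GC = 31/39 × 100 = 79.49% ≈ 79%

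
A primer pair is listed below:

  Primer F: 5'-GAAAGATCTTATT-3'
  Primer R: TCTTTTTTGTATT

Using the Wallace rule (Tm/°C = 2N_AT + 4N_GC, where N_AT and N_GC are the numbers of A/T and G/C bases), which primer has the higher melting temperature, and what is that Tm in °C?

Primer F, 32°C

Primer F: A+T=10, G+C=3 → Tm = 2(10)+4(3) = 32°C
Primer R: A+T=11, G+C=2 → Tm = 2(11)+4(2) = 30°C
32°C vs 30°C → primer F is higher.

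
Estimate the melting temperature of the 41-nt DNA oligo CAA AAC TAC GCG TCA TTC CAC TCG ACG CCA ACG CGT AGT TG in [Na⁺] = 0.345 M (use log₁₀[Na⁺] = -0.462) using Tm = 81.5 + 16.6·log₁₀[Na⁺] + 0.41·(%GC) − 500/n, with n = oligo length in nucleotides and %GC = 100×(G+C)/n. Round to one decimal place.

83.6°C

Length n = 41. C=14, G=8, T=8, A=11
G+C = 22, so %GC = 22/41 × 100 = 53.659%
Salt term: 16.6 × (-0.462) = -7.669
GC term: 0.41 × 53.659 = 22; length term: −500/41 = −12.195
Tm = 81.5 + (-7.669) + 22 − 12.195 = 83.636 → 83.6°C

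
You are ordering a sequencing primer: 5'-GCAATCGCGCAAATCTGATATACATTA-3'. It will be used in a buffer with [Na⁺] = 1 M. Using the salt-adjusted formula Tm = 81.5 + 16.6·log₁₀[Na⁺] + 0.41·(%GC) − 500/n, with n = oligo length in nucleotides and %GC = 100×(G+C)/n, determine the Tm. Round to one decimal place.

78.2°C

Length n = 27. Counting bases: A=10, G=4, C=6, T=7
G+C = 10, so %GC = 10/27 × 100 = 37.037%
Salt term: 16.6 × (0) = 0
GC term: 0.41 × 37.037 = 15.185; length term: −500/27 = −18.519
Tm = 81.5 + (0) + 15.185 − 18.519 = 78.166 → 78.2°C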